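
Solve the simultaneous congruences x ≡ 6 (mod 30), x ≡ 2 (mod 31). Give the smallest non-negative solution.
x ≡ 126 (mod 930); the representative in [0, 930) is 126

The moduli 30, 31 are pairwise coprime, so by the CRT there is a unique solution mod 30·31 = 930.
Solve by successive substitution. Start with x ≡ 6 (mod 30).
  Combine with x ≡ 2 (mod 31): write x = 6 + 30·t and require 6 + 30·t ≡ 2 (mod 31), i.e. 30·t ≡ 2 − 6 ≡ 27 (mod 31). Since 30^(−1) ≡ 30 (mod 31), t ≡ 30·27 ≡ 4 (mod 31). So x ≡ 6 + 30·4 = 126 (mod 930).
Unique solution in [0, 930): x = 126.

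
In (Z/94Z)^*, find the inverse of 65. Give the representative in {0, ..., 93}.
Apply the extended Euclidean algorithm to (94, 65), tracking rows (r, s, t) with s·94 + t·65 = r. Each division r_prev = q·r_cur + r_new produces the new row as (previous row) − q·(current row):
  row A: (94, 1, 0)   [1·94 + 0·65 = 94]
  row B: (65, 0, 1)   [0·94 + 1·65 = 65]
  94 = 1·65 + 29   → row C = row A − 1·row B = (29, 1, −1)   [check: 1·94 − 1·65 = 29]
  65 = 2·29 + 7   → row D = row B − 2·row C = (7, −2, 3)   [check: −2·94 + 3·65 = 7]
  29 = 4·7 + 1   → row E = row C − 4·row D = (1, 9, −13)   [check: 9·94 − 13·65 = 1]
  7 = 7·1 + 0   → remainder 0, stop. gcd = 1 (last nonzero row E).
The gcd is 1, so 65 is invertible mod 94. The last nonzero row gives 9·94 − 13·65 = 1, so t = −13. So 65^(−1) ≡ −13 ≡ 81 (mod 94). Verify: 65 · 81 = 5265 ≡ 1 (mod 94). ✓

Final answer: 65^(−1) ≡ 81 (mod 94)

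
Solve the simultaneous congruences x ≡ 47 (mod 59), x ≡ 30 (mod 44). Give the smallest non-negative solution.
x ≡ 2230 (mod 2596); the representative in [0, 2596) is 2230

The moduli 59, 44 are pairwise coprime, so by the CRT there is a unique solution mod 59·44 = 2596.
Solve by successive substitution. Start with x ≡ 47 (mod 59).
  Combine with x ≡ 30 (mod 44): write x = 47 + 59·t and require 47 + 59·t ≡ 30 (mod 44), i.e. 59·t ≡ 30 − 47 ≡ 27 (mod 44). Since 59^(−1) ≡ 3 (mod 44) (59 ≡ 15 (mod 44)), t ≡ 3·27 ≡ 37 (mod 44). So x ≡ 47 + 59·37 = 2230 (mod 2596).
Unique solution in [0, 2596): x = 2230.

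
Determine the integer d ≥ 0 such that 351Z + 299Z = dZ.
(351, 299) = (13); d = 13

In the PID Z, (a, b) is generated by gcd(a, b). Compute gcd(351, 299) with the extended Euclidean algorithm, tracking rows (r, s, t) with s·351 + t·299 = r:
  row A: (351, 1, 0)   [1·351 + 0·299 = 351]
  row B: (299, 0, 1)   [0·351 + 1·299 = 299]
  351 = 1·299 + 52   → row C = row A − 1·row B = (52, 1, −1)   [check: 1·351 − 1·299 = 52]
  299 = 5·52 + 39   → row D = row B − 5·row C = (39, −5, 6)   [check: −5·351 + 6·299 = 39]
  52 = 1·39 + 13   → row E = row C − 1·row D = (13, 6, −7)   [check: 6·351 − 7·299 = 13]
  39 = 3·13 + 0   → remainder 0, stop. gcd = 13 (last nonzero row E).
So gcd(351, 299) = 13, with Bézout identity 6·351 − 7·299 = 13. Containment (⊇): the Bézout identity exhibits 13 as an element of (351, 299), giving (13) ⊆ (351, 299). Containment (⊆): since 13 | 351 and 13 | 299 (351 = 13·27, 299 = 13·23), every Z-linear combination of 351 and 299 is divisible by 13, so (351, 299) ⊆ (13). Therefore (351, 299) = (13), d = 13.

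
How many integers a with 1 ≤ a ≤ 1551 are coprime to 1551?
The number of a ∈ {1, ..., 1551} with gcd(a, 1551) = 1 is by definition Euler's totient φ(1551). φ is multiplicative, with φ(p^e) = p^e − p^(e−1). Factorise 1551 = 3 · 11 · 47. Then
  φ(1551) = (3 − 1) · (11 − 1) · (47 − 1) = 2 · 10 · 46 = 920.
So there are 920 such integers.

Final answer: 920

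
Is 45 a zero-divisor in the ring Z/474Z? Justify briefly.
YES

gcd(45, 474) = 3 > 1, so 45 is not a unit in Z/474Z. In Z/nZ every nonzero non-unit is a zero-divisor: explicitly, take b = 474/gcd = 158 ≠ 0 (mod 474); then 45·158 = 7110 = 15·474, i.e. 45·158 ≡ 0 (mod 474). So 45 is a zero-divisor.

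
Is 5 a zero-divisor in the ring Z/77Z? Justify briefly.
gcd(5, 77) = 1, so 5 is a unit in Z/77Z (it has a multiplicative inverse). A unit cannot be a zero-divisor: if 5·b ≡ 0 then multiplying both sides by 5^(−1) gives b ≡ 0. So 5 is not a zero-divisor.

Final answer: NO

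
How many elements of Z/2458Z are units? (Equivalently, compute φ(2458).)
An element a ∈ Z/2458Z is a unit iff gcd(a, 2458) = 1, so the number of units is φ(2458). φ is multiplicative, with φ(p^e) = p^e − p^(e−1). Factorise 2458 = 2 · 1229. Then
  φ(2458) = (2 − 1) · (1229 − 1) = 1 · 1228 = 1228.

Final answer: Z/2458Z has φ(2458) = 1228 units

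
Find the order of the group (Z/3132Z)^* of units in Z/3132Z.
(Z/3132Z)^* consists of the classes a with gcd(a, 3132) = 1, so its order is φ(3132). φ is multiplicative, with φ(p^e) = p^e − p^(e−1). Factorise 3132 = 2^2 · 3^3 · 29. Then
  φ(3132) = (2^2 − 2^1) · (3^3 − 3^2) · (29 − 1) = 2 · 18 · 28 = 1008.
Thus |(Z/3132Z)^*| = 1008.

Final answer: |(Z/3132Z)^*| = 1008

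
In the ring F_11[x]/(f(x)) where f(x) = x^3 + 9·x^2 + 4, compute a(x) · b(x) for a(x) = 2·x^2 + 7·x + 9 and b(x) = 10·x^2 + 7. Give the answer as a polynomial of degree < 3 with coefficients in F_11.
Multiply as integer polynomials: a · b = 20·x^4 + 70·x^3 + 104·x^2 + 49·x + 63. Reducing coefficients mod 11: a · b ≡ 9·x^4 + 4·x^3 + 5·x^2 + 5·x + 8. Now divide by f(x) = x^3 + 9·x^2 + 4 in F_11[x], eliminating the leading term at each step:
  leading term 9·x^4: subtract (9·x)·f(x) = 9·x^4 + 4·x^3 + 3·x, leaving 5·x^2 + 2·x + 8 (coefficients mod 11)
The degree is now < 3, so this is the remainder. Hence a · b ≡ 5·x^2 + 2·x + 8 in F_11[x]/(f).

Final answer: a · b ≡ 5·x^2 + 2·x + 8 (mod f(x))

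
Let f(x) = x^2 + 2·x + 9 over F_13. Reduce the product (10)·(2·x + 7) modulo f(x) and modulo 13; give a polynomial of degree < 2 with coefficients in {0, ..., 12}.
Multiply as integer polynomials: a · b = 20·x + 70. Reducing coefficients mod 13: a · b ≡ 7·x + 5. This already has degree < 2, so no reduction by f is needed. Hence a · b ≡ 7·x + 5 in F_13[x]/(f).

Final answer: a · b ≡ 7·x + 5 (mod f(x))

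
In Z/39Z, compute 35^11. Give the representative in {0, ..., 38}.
Use repeated squaring. Binary(11) = 1011. Walk through the bits of the exponent 11 left-to-right: at each bit after the leading one, square the running value, then multiply by 35 if the bit is 1 (always reducing mod 39):
  bit 1 = 1 (leading): start with 35.
  bit 2 = 0: square 35^2 = 1225 ≡ 16 (mod 39).
  bit 3 = 1: square 16^2 = 256 ≡ 22; bit is 1, so multiply 22·35 = 770 ≡ 29 (mod 39).
  bit 4 = 1: square 29^2 = 841 ≡ 22; bit is 1, so multiply 22·35 = 770 ≡ 29 (mod 39).
Final value: 35^11 ≡ 29 (mod 39).

Final answer: 29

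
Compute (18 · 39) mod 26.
0

Reduce the factors first: 39 ≡ 13 (mod 26), so 18 · 39 ≡ 18 · 13 (mod 26). 18 · 13 = 234. Dividing by 26: 234 = 9·26 + 0. So (18 · 39) mod 26 = 0.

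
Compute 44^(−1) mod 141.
Apply the extended Euclidean algorithm to (141, 44), tracking rows (r, s, t) with s·141 + t·44 = r. Each division r_prev = q·r_cur + r_new produces the new row as (previous row) − q·(current row):
  row A: (141, 1, 0)   [1·141 + 0·44 = 141]
  row B: (44, 0, 1)   [0·141 + 1·44 = 44]
  141 = 3·44 + 9   → row C = row A − 3·row B = (9, 1, −3)   [check: 1·141 − 3·44 = 9]
  44 = 4·9 + 8   → row D = row B − 4·row C = (8, −4, 13)   [check: −4·141 + 13·44 = 8]
  9 = 1·8 + 1   → row E = row C − 1·row D = (1, 5, −16)   [check: 5·141 − 16·44 = 1]
  8 = 8·1 + 0   → remainder 0, stop. gcd = 1 (last nonzero row E).
The gcd is 1, so 44 is invertible mod 141. The last nonzero row gives 5·141 − 16·44 = 1, so t = −16. So 44^(−1) ≡ −16 ≡ 125 (mod 141). Verify: 44 · 125 = 5500 ≡ 1 (mod 141). ✓

Final answer: 44^(−1) ≡ 125 (mod 141)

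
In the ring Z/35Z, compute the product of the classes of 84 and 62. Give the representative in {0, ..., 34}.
28

Reduce the factors first: 84 ≡ 14, 62 ≡ 27 (mod 35), so 84 · 62 ≡ 14 · 27 (mod 35). 14 · 27 = 378. Dividing by 35: 378 = 10·35 + 28. So (84 · 62) mod 35 = 28.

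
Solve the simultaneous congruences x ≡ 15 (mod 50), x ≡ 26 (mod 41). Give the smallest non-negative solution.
x ≡ 1215 (mod 2050); the representative in [0, 2050) is 1215

The moduli 50, 41 are pairwise coprime, so by the CRT there is a unique solution mod 50·41 = 2050.
Solve by successive substitution. Start with x ≡ 15 (mod 50).
  Combine with x ≡ 26 (mod 41): write x = 15 + 50·t and require 15 + 50·t ≡ 26 (mod 41), i.e. 50·t ≡ 26 − 15 ≡ 11 (mod 41). Since 50^(−1) ≡ 32 (mod 41) (50 ≡ 9 (mod 41)), t ≡ 32·11 ≡ 24 (mod 41). So x ≡ 15 + 50·24 = 1215 (mod 2050).
Unique solution in [0, 2050): x = 1215.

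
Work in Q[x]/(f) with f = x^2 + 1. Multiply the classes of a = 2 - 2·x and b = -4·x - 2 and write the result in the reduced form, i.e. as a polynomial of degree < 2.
First multiply in Q[x] without reducing: a · b = 8·x^2 - 4·x - 4. Now divide by f(x) = x^2 + 1, eliminating the leading term at each step:
  leading term 8·x^2: subtract (8)·f(x) = 8·x^2 + 8, leaving -4·x - 12
The degree is now < 2, so this is the remainder. Hence a · b ≡ -4·x - 12 in Q[x]/(f).

Final answer: a · b ≡ -4·x - 12 (mod f(x))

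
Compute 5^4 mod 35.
Use repeated squaring. Binary(4) = 100. Walk through the bits of the exponent 4 left-to-right: at each bit after the leading one, square the running value, then multiply by 5 if the bit is 1 (always reducing mod 35):
  bit 1 = 1 (leading): start with 5.
  bit 2 = 0: square 5^2 = 25 (mod 35).
  bit 3 = 0: square 25^2 = 625 ≡ 30 (mod 35).
Final value: 5^4 ≡ 30 (mod 35).

Final answer: 30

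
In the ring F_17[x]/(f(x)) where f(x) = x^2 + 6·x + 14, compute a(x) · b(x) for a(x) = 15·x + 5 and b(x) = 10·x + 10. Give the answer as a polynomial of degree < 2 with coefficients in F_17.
Multiply as integer polynomials: a · b = 150·x^2 + 200·x + 50. Reducing coefficients mod 17: a · b ≡ 14·x^2 + 13·x + 16. Now divide by f(x) = x^2 + 6·x + 14 in F_17[x], eliminating the leading term at each step:
  leading term 14·x^2: subtract (14)·f(x) = 14·x^2 + 16·x + 9, leaving 14·x + 7 (coefficients mod 17)
The degree is now < 2, so this is the remainder. Hence a · b ≡ 14·x + 7 in F_17[x]/(f).

Final answer: a · b ≡ 14·x + 7 (mod f(x))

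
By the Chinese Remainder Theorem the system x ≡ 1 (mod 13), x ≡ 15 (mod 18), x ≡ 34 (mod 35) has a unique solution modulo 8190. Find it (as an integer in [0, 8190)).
The moduli 13, 18, 35 are pairwise coprime, so by the CRT there is a unique solution mod 13·18·35 = 8190.
Solve by successive substitution. Start with x ≡ 1 (mod 13).
  Combine with x ≡ 15 (mod 18): write x = 1 + 13·t and require 1 + 13·t ≡ 15 (mod 18), i.e. 13·t ≡ 15 − 1 ≡ 14 (mod 18). Since 13^(−1) ≡ 7 (mod 18), t ≡ 7·14 ≡ 8 (mod 18). So x ≡ 1 + 13·8 = 105 (mod 234).
  Combine with x ≡ 34 (mod 35): write x = 105 + 234·t and require 105 + 234·t ≡ 34 (mod 35), i.e. 234·t ≡ 34 − 105 ≡ 34 (mod 35). Since 234^(−1) ≡ 19 (mod 35) (234 ≡ 24 (mod 35)), t ≡ 19·34 ≡ 16 (mod 35). So x ≡ 105 + 234·16 = 3849 (mod 8190).
Unique solution in [0, 8190): x = 3849.

Final answer: x ≡ 3849 (mod 8190); the representative in [0, 8190) is 3849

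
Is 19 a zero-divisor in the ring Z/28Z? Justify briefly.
NO

gcd(19, 28) = 1, so 19 is a unit in Z/28Z (it has a multiplicative inverse). A unit cannot be a zero-divisor: if 19·b ≡ 0 then multiplying both sides by 19^(−1) gives b ≡ 0. So 19 is not a zero-divisor.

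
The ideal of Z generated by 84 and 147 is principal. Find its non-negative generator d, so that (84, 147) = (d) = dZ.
In the PID Z, (a, b) is generated by gcd(a, b). Compute gcd(147, 84) with the extended Euclidean algorithm, tracking rows (r, s, t) with s·147 + t·84 = r:
  row A: (147, 1, 0)   [1·147 + 0·84 = 147]
  row B: (84, 0, 1)   [0·147 + 1·84 = 84]
  147 = 1·84 + 63   → row C = row A − 1·row B = (63, 1, −1)   [check: 1·147 − 1·84 = 63]
  84 = 1·63 + 21   → row D = row B − 1·row C = (21, −1, 2)   [check: −1·147 + 2·84 = 21]
  63 = 3·21 + 0   → remainder 0, stop. gcd = 21 (last nonzero row D).
So gcd(84, 147) = 21, with Bézout identity −1·147 + 2·84 = 21. Containment (⊇): the Bézout identity exhibits 21 as an element of (84, 147), giving (21) ⊆ (84, 147). Containment (⊆): since 21 | 84 and 21 | 147 (84 = 21·4, 147 = 21·7), every Z-linear combination of 84 and 147 is divisible by 21, so (84, 147) ⊆ (21). Therefore (84, 147) = (21), d = 21.

Final answer: (84, 147) = (21); d = 21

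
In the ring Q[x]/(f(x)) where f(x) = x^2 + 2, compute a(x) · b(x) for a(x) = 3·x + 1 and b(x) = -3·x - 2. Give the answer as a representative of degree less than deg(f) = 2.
First multiply in Q[x] without reducing: a · b = -9·x^2 - 9·x - 2. Now divide by f(x) = x^2 + 2, eliminating the leading term at each step:
  leading term -9·x^2: subtract (-9)·f(x) = -9·x^2 - 18, leaving 16 - 9·x
The degree is now < 2, so this is the remainder. Hence a · b ≡ 16 - 9·x in Q[x]/(f).

Final answer: a · b ≡ 16 - 9·x (mod f(x))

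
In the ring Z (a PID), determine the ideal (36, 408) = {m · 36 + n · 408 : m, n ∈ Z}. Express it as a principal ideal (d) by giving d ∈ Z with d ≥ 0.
In the PID Z, (a, b) is generated by gcd(a, b). Compute gcd(408, 36) with the extended Euclidean algorithm, tracking rows (r, s, t) with s·408 + t·36 = r:
  row A: (408, 1, 0)   [1·408 + 0·36 = 408]
  row B: (36, 0, 1)   [0·408 + 1·36 = 36]
  408 = 11·36 + 12   → row C = row A − 11·row B = (12, 1, −11)   [check: 1·408 − 11·36 = 12]
  36 = 3·12 + 0   → remainder 0, stop. gcd = 12 (last nonzero row C).
So gcd(36, 408) = 12, with Bézout identity 1·408 − 11·36 = 12. Containment (⊇): the Bézout identity exhibits 12 as an element of (36, 408), giving (12) ⊆ (36, 408). Containment (⊆): since 12 | 36 and 12 | 408 (36 = 12·3, 408 = 12·34), every Z-linear combination of 36 and 408 is divisible by 12, so (36, 408) ⊆ (12). Therefore (36, 408) = (12), d = 12.

Final answer: (36, 408) = (12); d = 12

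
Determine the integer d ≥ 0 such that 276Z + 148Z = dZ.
In the PID Z, (a, b) is generated by gcd(a, b). Compute gcd(276, 148) with the extended Euclidean algorithm, tracking rows (r, s, t) with s·276 + t·148 = r:
  row A: (276, 1, 0)   [1·276 + 0·148 = 276]
  row B: (148, 0, 1)   [0·276 + 1·148 = 148]
  276 = 1·148 + 128   → row C = row A − 1·row B = (128, 1, −1)   [check: 1·276 − 1·148 = 128]
  148 = 1·128 + 20   → row D = row B − 1·row C = (20, −1, 2)   [check: −1·276 + 2·148 = 20]
  128 = 6·20 + 8   → row E = row C − 6·row D = (8, 7, −13)   [check: 7·276 − 13·148 = 8]
  20 = 2·8 + 4   → row F = row D − 2·row E = (4, −15, 28)   [check: −15·276 + 28·148 = 4]
  8 = 2·4 + 0   → remainder 0, stop. gcd = 4 (last nonzero row F).
So gcd(276, 148) = 4, with Bézout identity −15·276 + 28·148 = 4. Containment (⊇): the Bézout identity exhibits 4 as an element of (276, 148), giving (4) ⊆ (276, 148). Containment (⊆): since 4 | 276 and 4 | 148 (276 = 4·69, 148 = 4·37), every Z-linear combination of 276 and 148 is divisible by 4, so (276, 148) ⊆ (4). Therefore (276, 148) = (4), d = 4.

Final answer: (276, 148) = (4); d = 4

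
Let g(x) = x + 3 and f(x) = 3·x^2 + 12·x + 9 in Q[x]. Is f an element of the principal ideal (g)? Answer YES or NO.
In Q[x] the ideal (g) consists of all multiples of g, so f ∈ (g) iff g | f, i.e. iff the remainder of f on division by g is 0. Divide f by g (g is monic, so eliminate the leading term of the running remainder at each step):
  leading term 3·x^2: subtract (3·x)·g(x) = 3·x^2 + 9·x, leaving 3·x + 9
  leading term 3·x: subtract (3)·g(x) = 3·x + 9, leaving 0
The remainder is 0, so f(x) = g(x) · h(x) with h(x) = 3·x + 3. Hence g | f, i.e. f ∈ (g).

Final answer: YES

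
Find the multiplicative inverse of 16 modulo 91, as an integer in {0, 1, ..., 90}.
16^(−1) ≡ 74 (mod 91)

Apply the extended Euclidean algorithm to (91, 16), tracking rows (r, s, t) with s·91 + t·16 = r. Each division r_prev = q·r_cur + r_new produces the new row as (previous row) − q·(current row):
  row A: (91, 1, 0)   [1·91 + 0·16 = 91]
  row B: (16, 0, 1)   [0·91 + 1·16 = 16]
  91 = 5·16 + 11   → row C = row A − 5·row B = (11, 1, −5)   [check: 1·91 − 5·16 = 11]
  16 = 1·11 + 5   → row D = row B − 1·row C = (5, −1, 6)   [check: −1·91 + 6·16 = 5]
  11 = 2·5 + 1   → row E = row C − 2·row D = (1, 3, −17)   [check: 3·91 − 17·16 = 1]
  5 = 5·1 + 0   → remainder 0, stop. gcd = 1 (last nonzero row E).
The gcd is 1, so 16 is invertible mod 91. The last nonzero row gives 3·91 − 17·16 = 1, so t = −17. So 16^(−1) ≡ −17 ≡ 74 (mod 91). Verify: 16 · 74 = 1184 ≡ 1 (mod 91). ✓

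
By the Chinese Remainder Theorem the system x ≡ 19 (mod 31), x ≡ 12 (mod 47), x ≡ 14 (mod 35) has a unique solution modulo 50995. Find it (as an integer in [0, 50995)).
x ≡ 3584 (mod 50995); the representative in [0, 50995) is 3584

The moduli 31, 47, 35 are pairwise coprime, so by the CRT there is a unique solution mod 31·47·35 = 50995.
Solve by successive substitution. Start with x ≡ 19 (mod 31).
  Combine with x ≡ 12 (mod 47): write x = 19 + 31·t and require 19 + 31·t ≡ 12 (mod 47), i.e. 31·t ≡ 12 − 19 ≡ 40 (mod 47). Since 31^(−1) ≡ 44 (mod 47), t ≡ 44·40 ≡ 21 (mod 47). So x ≡ 19 + 31·21 = 670 (mod 1457).
  Combine with x ≡ 14 (mod 35): write x = 670 + 1457·t and require 670 + 1457·t ≡ 14 (mod 35), i.e. 1457·t ≡ 14 − 670 ≡ 9 (mod 35). Since 1457^(−1) ≡ 8 (mod 35) (1457 ≡ 22 (mod 35)), t ≡ 8·9 ≡ 2 (mod 35). So x ≡ 670 + 1457·2 = 3584 (mod 50995).
Unique solution in [0, 50995): x = 3584.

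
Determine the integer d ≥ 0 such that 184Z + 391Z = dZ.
(184, 391) = (23); d = 23

In the PID Z, (a, b) is generated by gcd(a, b). Compute gcd(391, 184) with the extended Euclidean algorithm, tracking rows (r, s, t) with s·391 + t·184 = r:
  row A: (391, 1, 0)   [1·391 + 0·184 = 391]
  row B: (184, 0, 1)   [0·391 + 1·184 = 184]
  391 = 2·184 + 23   → row C = row A − 2·row B = (23, 1, −2)   [check: 1·391 − 2·184 = 23]
  184 = 8·23 + 0   → remainder 0, stop. gcd = 23 (last nonzero row C).
So gcd(184, 391) = 23, with Bézout identity 1·391 − 2·184 = 23. Containment (⊇): the Bézout identity exhibits 23 as an element of (184, 391), giving (23) ⊆ (184, 391). Containment (⊆): since 23 | 184 and 23 | 391 (184 = 23·8, 391 = 23·17), every Z-linear combination of 184 and 391 is divisible by 23, so (184, 391) ⊆ (23). Therefore (184, 391) = (23), d = 23.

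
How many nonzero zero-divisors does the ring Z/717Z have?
Z/717Z has 240 nonzero zero-divisors

In Z/717Z each nonzero element is either a unit (gcd with 717 is 1) or a zero-divisor (gcd > 1). The number of units is φ(717): factorise 717 = 3 · 239, so φ(717) = (3 − 1) · (239 − 1) = 2 · 238 = 476. The nonzero elements number 717 − 1 = 716. Hence the nonzero zero-divisors number 716 − 476 = 240.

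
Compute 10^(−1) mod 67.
Apply the extended Euclidean algorithm to (67, 10), tracking rows (r, s, t) with s·67 + t·10 = r. Each division r_prev = q·r_cur + r_new produces the new row as (previous row) − q·(current row):
  row A: (67, 1, 0)   [1·67 + 0·10 = 67]
  row B: (10, 0, 1)   [0·67 + 1·10 = 10]
  67 = 6·10 + 7   → row C = row A − 6·row B = (7, 1, −6)   [check: 1·67 − 6·10 = 7]
  10 = 1·7 + 3   → row D = row B − 1·row C = (3, −1, 7)   [check: −1·67 + 7·10 = 3]
  7 = 2·3 + 1   → row E = row C − 2·row D = (1, 3, −20)   [check: 3·67 − 20·10 = 1]
  3 = 3·1 + 0   → remainder 0, stop. gcd = 1 (last nonzero row E).
The gcd is 1, so 10 is invertible mod 67. The last nonzero row gives 3·67 − 20·10 = 1, so t = −20. So 10^(−1) ≡ −20 ≡ 47 (mod 67). Verify: 10 · 47 = 470 ≡ 1 (mod 67). ✓

Final answer: 10^(−1) ≡ 47 (mod 67)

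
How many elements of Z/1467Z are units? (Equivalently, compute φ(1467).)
Z/1467Z has φ(1467) = 972 units

An element a ∈ Z/1467Z is a unit iff gcd(a, 1467) = 1, so the number of units is φ(1467). φ is multiplicative, with φ(p^e) = p^e − p^(e−1). Factorise 1467 = 3^2 · 163. Then
  φ(1467) = (3^2 − 3^1) · (163 − 1) = 6 · 162 = 972.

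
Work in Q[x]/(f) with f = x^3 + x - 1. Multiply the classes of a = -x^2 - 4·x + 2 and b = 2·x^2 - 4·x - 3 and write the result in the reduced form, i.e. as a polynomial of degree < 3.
a · b ≡ 25·x^2 + 6·x - 10 (mod f(x))

First multiply in Q[x] without reducing: a · b = -2·x^4 - 4·x^3 + 23·x^2 + 4·x - 6. Now divide by f(x) = x^3 + x - 1, eliminating the leading term at each step:
  leading term -2·x^4: subtract (-2·x)·f(x) = -2·x^4 - 2·x^2 + 2·x, leaving -4·x^3 + 25·x^2 + 2·x - 6
  leading term -4·x^3: subtract (-4)·f(x) = -4·x^3 - 4·x + 4, leaving 25·x^2 + 6·x - 10
The degree is now < 3, so this is the remainder. Hence a · b ≡ 25·x^2 + 6·x - 10 in Q[x]/(f).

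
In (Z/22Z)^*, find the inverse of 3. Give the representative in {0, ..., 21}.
Apply the extended Euclidean algorithm to (22, 3), tracking rows (r, s, t) with s·22 + t·3 = r. Each division r_prev = q·r_cur + r_new produces the new row as (previous row) − q·(current row):
  row A: (22, 1, 0)   [1·22 + 0·3 = 22]
  row B: (3, 0, 1)   [0·22 + 1·3 = 3]
  22 = 7·3 + 1   → row C = row A − 7·row B = (1, 1, −7)   [check: 1·22 − 7·3 = 1]
  3 = 3·1 + 0   → remainder 0, stop. gcd = 1 (last nonzero row C).
The gcd is 1, so 3 is invertible mod 22. The last nonzero row gives 1·22 − 7·3 = 1, so t = −7. So 3^(−1) ≡ −7 ≡ 15 (mod 22). Verify: 3 · 15 = 45 ≡ 1 (mod 22). ✓

Final answer: 3^(−1) ≡ 15 (mod 22)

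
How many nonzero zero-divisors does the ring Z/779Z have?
In Z/779Z each nonzero element is either a unit (gcd with 779 is 1) or a zero-divisor (gcd > 1). The number of units is φ(779): factorise 779 = 19 · 41, so φ(779) = (19 − 1) · (41 − 1) = 18 · 40 = 720. The nonzero elements number 779 − 1 = 778. Hence the nonzero zero-divisors number 778 − 720 = 58.

Final answer: Z/779Z has 58 nonzero zero-divisors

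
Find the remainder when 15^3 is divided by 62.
27

Use repeated squaring. Binary(3) = 11. Walk through the bits of the exponent 3 left-to-right: at each bit after the leading one, square the running value, then multiply by 15 if the bit is 1 (always reducing mod 62):
  bit 1 = 1 (leading): start with 15.
  bit 2 = 1: square 15^2 = 225 ≡ 39; bit is 1, so multiply 39·15 = 585 ≡ 27 (mod 62).
Final value: 15^3 ≡ 27 (mod 62).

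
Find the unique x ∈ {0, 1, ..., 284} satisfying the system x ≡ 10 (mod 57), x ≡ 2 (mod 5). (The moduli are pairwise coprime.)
The moduli 57, 5 are pairwise coprime, so by the CRT there is a unique solution mod 57·5 = 285.
Solve by successive substitution. Start with x ≡ 10 (mod 57).
  Combine with x ≡ 2 (mod 5): write x = 10 + 57·t and require 10 + 57·t ≡ 2 (mod 5), i.e. 57·t ≡ 2 − 10 ≡ 2 (mod 5). Since 57^(−1) ≡ 3 (mod 5) (57 ≡ 2 (mod 5)), t ≡ 3·2 ≡ 1 (mod 5). So x ≡ 10 + 57·1 = 67 (mod 285).
Unique solution in [0, 285): x = 67.

Final answer: x ≡ 67 (mod 285); the representative in [0, 285) is 67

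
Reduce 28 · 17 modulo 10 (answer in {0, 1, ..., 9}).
Reduce the factors first: 28 ≡ 8, 17 ≡ 7 (mod 10), so 28 · 17 ≡ 8 · 7 (mod 10). 8 · 7 = 56. Dividing by 10: 56 = 5·10 + 6. So (28 · 17) mod 10 = 6.

Final answer: 6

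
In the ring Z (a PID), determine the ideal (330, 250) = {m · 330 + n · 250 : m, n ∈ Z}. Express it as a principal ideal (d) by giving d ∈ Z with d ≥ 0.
(330, 250) = (10); d = 10

In the PID Z, (a, b) is generated by gcd(a, b). Compute gcd(330, 250) with the extended Euclidean algorithm, tracking rows (r, s, t) with s·330 + t·250 = r:
  row A: (330, 1, 0)   [1·330 + 0·250 = 330]
  row B: (250, 0, 1)   [0·330 + 1·250 = 250]
  330 = 1·250 + 80   → row C = row A − 1·row B = (80, 1, −1)   [check: 1·330 − 1·250 = 80]
  250 = 3·80 + 10   → row D = row B − 3·row C = (10, −3, 4)   [check: −3·330 + 4·250 = 10]
  80 = 8·10 + 0   → remainder 0, stop. gcd = 10 (last nonzero row D).
So gcd(330, 250) = 10, with Bézout identity −3·330 + 4·250 = 10. Containment (⊇): the Bézout identity exhibits 10 as an element of (330, 250), giving (10) ⊆ (330, 250). Containment (⊆): since 10 | 330 and 10 | 250 (330 = 10·33, 250 = 10·25), every Z-linear combination of 330 and 250 is divisible by 10, so (330, 250) ⊆ (10). Therefore (330, 250) = (10), d = 10.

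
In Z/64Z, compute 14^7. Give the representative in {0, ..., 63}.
Use repeated squaring. Binary(7) = 111. Walk through the bits of the exponent 7 left-to-right: at each bit after the leading one, square the running value, then multiply by 14 if the bit is 1 (always reducing mod 64):
  bit 1 = 1 (leading): start with 14.
  bit 2 = 1: square 14^2 = 196 ≡ 4; bit is 1, so multiply 4·14 = 56 (mod 64).
  bit 3 = 1: square 56^2 = 3136 ≡ 0; bit is 1, so multiply 0·14 = 0 (mod 64).
Final value: 14^7 ≡ 0 (mod 64).

Final answer: 0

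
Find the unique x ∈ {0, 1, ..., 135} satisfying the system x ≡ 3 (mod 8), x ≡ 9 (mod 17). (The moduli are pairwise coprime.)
x ≡ 43 (mod 136); the representative in [0, 136) is 43

The moduli 8, 17 are pairwise coprime, so by the CRT there is a unique solution mod 8·17 = 136.
Solve by successive substitution. Start with x ≡ 3 (mod 8).
  Combine with x ≡ 9 (mod 17): write x = 3 + 8·t and require 3 + 8·t ≡ 9 (mod 17), i.e. 8·t ≡ 9 − 3 ≡ 6 (mod 17). Since 8^(−1) ≡ 15 (mod 17), t ≡ 15·6 ≡ 5 (mod 17). So x ≡ 3 + 8·5 = 43 (mod 136).
Unique solution in [0, 136): x = 43.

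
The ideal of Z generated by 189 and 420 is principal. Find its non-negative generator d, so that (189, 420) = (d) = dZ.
(189, 420) = (21); d = 21

In the PID Z, (a, b) is generated by gcd(a, b). Compute gcd(420, 189) with the extended Euclidean algorithm, tracking rows (r, s, t) with s·420 + t·189 = r:
  row A: (420, 1, 0)   [1·420 + 0·189 = 420]
  row B: (189, 0, 1)   [0·420 + 1·189 = 189]
  420 = 2·189 + 42   → row C = row A − 2·row B = (42, 1, −2)   [check: 1·420 − 2·189 = 42]
  189 = 4·42 + 21   → row D = row B − 4·row C = (21, −4, 9)   [check: −4·420 + 9·189 = 21]
  42 = 2·21 + 0   → remainder 0, stop. gcd = 21 (last nonzero row D).
So gcd(189, 420) = 21, with Bézout identity −4·420 + 9·189 = 21. Containment (⊇): the Bézout identity exhibits 21 as an element of (189, 420), giving (21) ⊆ (189, 420). Containment (⊆): since 21 | 189 and 21 | 420 (189 = 21·9, 420 = 21·20), every Z-linear combination of 189 and 420 is divisible by 21, so (189, 420) ⊆ (21). Therefore (189, 420) = (21), d = 21.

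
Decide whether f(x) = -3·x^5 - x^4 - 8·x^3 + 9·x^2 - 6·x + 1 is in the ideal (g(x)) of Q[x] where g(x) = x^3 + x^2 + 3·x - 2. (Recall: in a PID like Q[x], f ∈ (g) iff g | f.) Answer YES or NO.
In Q[x] the ideal (g) consists of all multiples of g, so f ∈ (g) iff g | f, i.e. iff the remainder of f on division by g is 0. Divide f by g (g is monic, so eliminate the leading term of the running remainder at each step):
  leading term -3·x^5: subtract (-3·x^2)·g(x) = -3·x^5 - 3·x^4 - 9·x^3 + 6·x^2, leaving 2·x^4 + x^3 + 3·x^2 - 6·x + 1
  leading term 2·x^4: subtract (2·x)·g(x) = 2·x^4 + 2·x^3 + 6·x^2 - 4·x, leaving -x^3 - 3·x^2 - 2·x + 1
  leading term -x^3: subtract (-1)·g(x) = -x^3 - x^2 - 3·x + 2, leaving -2·x^2 + x - 1
The remainder r(x) = -2·x^2 + x - 1 ≠ 0 (and deg r < deg g), so g ∤ f, i.e. f ∉ (g).

Final answer: NO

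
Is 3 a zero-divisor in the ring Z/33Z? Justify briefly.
gcd(3, 33) = 3 > 1, so 3 is not a unit in Z/33Z. In Z/nZ every nonzero non-unit is a zero-divisor: explicitly, take b = 33/gcd = 11 ≠ 0 (mod 33); then 3·11 = 33 = 1·33, i.e. 3·11 ≡ 0 (mod 33). So 3 is a zero-divisor.

Final answer: YES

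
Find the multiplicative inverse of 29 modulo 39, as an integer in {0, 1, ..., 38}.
Apply the extended Euclidean algorithm to (39, 29), tracking rows (r, s, t) with s·39 + t·29 = r. Each division r_prev = q·r_cur + r_new produces the new row as (previous row) − q·(current row):
  row A: (39, 1, 0)   [1·39 + 0·29 = 39]
  row B: (29, 0, 1)   [0·39 + 1·29 = 29]
  39 = 1·29 + 10   → row C = row A − 1·row B = (10, 1, −1)   [check: 1·39 − 1·29 = 10]
  29 = 2·10 + 9   → row D = row B − 2·row C = (9, −2, 3)   [check: −2·39 + 3·29 = 9]
  10 = 1·9 + 1   → row E = row C − 1·row D = (1, 3, −4)   [check: 3·39 − 4·29 = 1]
  9 = 9·1 + 0   → remainder 0, stop. gcd = 1 (last nonzero row E).
The gcd is 1, so 29 is invertible mod 39. The last nonzero row gives 3·39 − 4·29 = 1, so t = −4. So 29^(−1) ≡ −4 ≡ 35 (mod 39). Verify: 29 · 35 = 1015 ≡ 1 (mod 39). ✓

Final answer: 29^(−1) ≡ 35 (mod 39)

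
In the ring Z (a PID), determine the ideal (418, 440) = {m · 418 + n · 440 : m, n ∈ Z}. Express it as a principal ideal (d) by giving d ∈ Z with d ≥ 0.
In the PID Z, (a, b) is generated by gcd(a, b). Compute gcd(440, 418) with the extended Euclidean algorithm, tracking rows (r, s, t) with s·440 + t·418 = r:
  row A: (440, 1, 0)   [1·440 + 0·418 = 440]
  row B: (418, 0, 1)   [0·440 + 1·418 = 418]
  440 = 1·418 + 22   → row C = row A − 1·row B = (22, 1, −1)   [check: 1·440 − 1·418 = 22]
  418 = 19·22 + 0   → remainder 0, stop. gcd = 22 (last nonzero row C).
So gcd(418, 440) = 22, with Bézout identity 1·440 − 1·418 = 22. Containment (⊇): the Bézout identity exhibits 22 as an element of (418, 440), giving (22) ⊆ (418, 440). Containment (⊆): since 22 | 418 and 22 | 440 (418 = 22·19, 440 = 22·20), every Z-linear combination of 418 and 440 is divisible by 22, so (418, 440) ⊆ (22). Therefore (418, 440) = (22), d = 22.

Final answer: (418, 440) = (22); d = 22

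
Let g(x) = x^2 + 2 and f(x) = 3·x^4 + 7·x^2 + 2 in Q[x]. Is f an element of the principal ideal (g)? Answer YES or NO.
In Q[x] the ideal (g) consists of all multiples of g, so f ∈ (g) iff g | f, i.e. iff the remainder of f on division by g is 0. Divide f by g (g is monic, so eliminate the leading term of the running remainder at each step):
  leading term 3·x^4: subtract (3·x^2)·g(x) = 3·x^4 + 6·x^2, leaving x^2 + 2
  leading term x^2: subtract (1)·g(x) = x^2 + 2, leaving 0
The remainder is 0, so f(x) = g(x) · h(x) with h(x) = 3·x^2 + 1. Hence g | f, i.e. f ∈ (g).

Final answer: YES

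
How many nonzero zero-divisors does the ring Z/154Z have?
In Z/154Z each nonzero element is either a unit (gcd with 154 is 1) or a zero-divisor (gcd > 1). The number of units is φ(154): factorise 154 = 2 · 7 · 11, so φ(154) = (2 − 1) · (7 − 1) · (11 − 1) = 1 · 6 · 10 = 60. The nonzero elements number 154 − 1 = 153. Hence the nonzero zero-divisors number 153 − 60 = 93.

Final answer: Z/154Z has 93 nonzero zero-divisors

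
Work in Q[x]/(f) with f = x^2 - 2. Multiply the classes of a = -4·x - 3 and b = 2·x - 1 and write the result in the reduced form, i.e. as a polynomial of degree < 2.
a · b ≡ -2·x - 13 (mod f(x))

First multiply in Q[x] without reducing: a · b = -8·x^2 - 2·x + 3. Now divide by f(x) = x^2 - 2, eliminating the leading term at each step:
  leading term -8·x^2: subtract (-8)·f(x) = 16 - 8·x^2, leaving -2·x - 13
The degree is now < 2, so this is the remainder. Hence a · b ≡ -2·x - 13 in Q[x]/(f).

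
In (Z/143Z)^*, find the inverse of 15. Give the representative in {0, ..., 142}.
Apply the extended Euclidean algorithm to (143, 15), tracking rows (r, s, t) with s·143 + t·15 = r. Each division r_prev = q·r_cur + r_new produces the new row as (previous row) − q·(current row):
  row A: (143, 1, 0)   [1·143 + 0·15 = 143]
  row B: (15, 0, 1)   [0·143 + 1·15 = 15]
  143 = 9·15 + 8   → row C = row A − 9·row B = (8, 1, −9)   [check: 1·143 − 9·15 = 8]
  15 = 1·8 + 7   → row D = row B − 1·row C = (7, −1, 10)   [check: −1·143 + 10·15 = 7]
  8 = 1·7 + 1   → row E = row C − 1·row D = (1, 2, −19)   [check: 2·143 − 19·15 = 1]
  7 = 7·1 + 0   → remainder 0, stop. gcd = 1 (last nonzero row E).
The gcd is 1, so 15 is invertible mod 143. The last nonzero row gives 2·143 − 19·15 = 1, so t = −19. So 15^(−1) ≡ −19 ≡ 124 (mod 143). Verify: 15 · 124 = 1860 ≡ 1 (mod 143). ✓

Final answer: 15^(−1) ≡ 124 (mod 143)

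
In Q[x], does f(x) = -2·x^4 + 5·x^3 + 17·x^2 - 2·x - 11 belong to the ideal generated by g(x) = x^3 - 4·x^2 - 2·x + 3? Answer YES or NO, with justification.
NO

In Q[x] the ideal (g) consists of all multiples of g, so f ∈ (g) iff g | f, i.e. iff the remainder of f on division by g is 0. Divide f by g (g is monic, so eliminate the leading term of the running remainder at each step):
  leading term -2·x^4: subtract (-2·x)·g(x) = -2·x^4 + 8·x^3 + 4·x^2 - 6·x, leaving -3·x^3 + 13·x^2 + 4·x - 11
  leading term -3·x^3: subtract (-3)·g(x) = -3·x^3 + 12·x^2 + 6·x - 9, leaving x^2 - 2·x - 2
The remainder r(x) = x^2 - 2·x - 2 ≠ 0 (and deg r < deg g), so g ∤ f, i.e. f ∉ (g).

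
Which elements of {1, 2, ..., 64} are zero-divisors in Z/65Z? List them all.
nonzero zero-divisors of Z/65Z = {5, 10, 13, 15, 20, 25, 26, 30, 35, 39, 40, 45, 50, 52, 55, 60}

An element a ∈ Z/65Z (with a ≠ 0) is a zero-divisor iff gcd(a, 65) > 1 (because a is a unit precisely when gcd(a, n) = 1, and in Z/nZ every nonzero, non-unit element is a zero-divisor). Scan a = 1, ..., 64 and keep those with gcd(a, 65) > 1:
  gcd(5, 65) = 5, gcd(10, 65) = 5, gcd(13, 65) = 13, gcd(15, 65) = 5, gcd(20, 65) = 5, gcd(25, 65) = 5, gcd(26, 65) = 13, gcd(30, 65) = 5, gcd(35, 65) = 5, gcd(39, 65) = 13, gcd(40, 65) = 5, gcd(45, 65) = 5, gcd(50, 65) = 5, gcd(52, 65) = 13, gcd(55, 65) = 5, gcd(60, 65) = 5.
All other a ∈ {1, ..., 64} have gcd(a, 65) = 1 and are units. So the nonzero zero-divisors are exactly the 16 values of a appearing in this scan.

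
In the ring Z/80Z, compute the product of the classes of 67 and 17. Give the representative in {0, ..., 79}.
Both factors are already reduced mod 80. 67 · 17 = 1139. Dividing by 80: 1139 = 14·80 + 19. So (67 · 17) mod 80 = 19.

Final answer: 19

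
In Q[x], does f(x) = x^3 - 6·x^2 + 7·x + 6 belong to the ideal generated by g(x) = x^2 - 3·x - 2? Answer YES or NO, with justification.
In Q[x] the ideal (g) consists of all multiples of g, so f ∈ (g) iff g | f, i.e. iff the remainder of f on division by g is 0. Divide f by g (g is monic, so eliminate the leading term of the running remainder at each step):
  leading term x^3: subtract (x)·g(x) = x^3 - 3·x^2 - 2·x, leaving -3·x^2 + 9·x + 6
  leading term -3·x^2: subtract (-3)·g(x) = -3·x^2 + 9·x + 6, leaving 0
The remainder is 0, so f(x) = g(x) · h(x) with h(x) = x - 3. Hence g | f, i.e. f ∈ (g).

Final answer: YES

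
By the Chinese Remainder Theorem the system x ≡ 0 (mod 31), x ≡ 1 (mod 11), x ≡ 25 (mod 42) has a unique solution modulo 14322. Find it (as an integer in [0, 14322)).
x ≡ 5611 (mod 14322); the representative in [0, 14322) is 5611

The moduli 31, 11, 42 are pairwise coprime, so by the CRT there is a unique solution mod 31·11·42 = 14322.
Solve by successive substitution. Start with x ≡ 0 (mod 31).
  Combine with x ≡ 1 (mod 11): write x = 31·t and require 31·t ≡ 1 (mod 11). Since 31^(−1) ≡ 5 (mod 11) (31 ≡ 9 (mod 11)), t ≡ 5·1 ≡ 5 (mod 11). So x ≡ 31·5 = 155 (mod 341).
  Combine with x ≡ 25 (mod 42): write x = 155 + 341·t and require 155 + 341·t ≡ 25 (mod 42), i.e. 341·t ≡ 25 − 155 ≡ 38 (mod 42). Since 341^(−1) ≡ 17 (mod 42) (341 ≡ 5 (mod 42)), t ≡ 17·38 ≡ 16 (mod 42). So x ≡ 155 + 341·16 = 5611 (mod 14322).
Unique solution in [0, 14322): x = 5611.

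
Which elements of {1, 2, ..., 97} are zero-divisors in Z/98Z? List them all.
An element a ∈ Z/98Z (with a ≠ 0) is a zero-divisor iff gcd(a, 98) > 1 (because a is a unit precisely when gcd(a, n) = 1, and in Z/nZ every nonzero, non-unit element is a zero-divisor). Scan a = 1, ..., 97 and keep those with gcd(a, 98) > 1:
  gcd(2, 98) = 2, gcd(4, 98) = 2, gcd(6, 98) = 2, gcd(7, 98) = 7, gcd(8, 98) = 2, gcd(10, 98) = 2, gcd(12, 98) = 2, gcd(14, 98) = 14, gcd(16, 98) = 2, gcd(18, 98) = 2, gcd(20, 98) = 2, gcd(21, 98) = 7, gcd(22, 98) = 2, gcd(24, 98) = 2, gcd(26, 98) = 2, gcd(28, 98) = 14, gcd(30, 98) = 2, gcd(32, 98) = 2, gcd(34, 98) = 2, gcd(35, 98) = 7, gcd(36, 98) = 2, gcd(38, 98) = 2, gcd(40, 98) = 2, gcd(42, 98) = 14, gcd(44, 98) = 2, gcd(46, 98) = 2, gcd(48, 98) = 2, gcd(49, 98) = 49, gcd(50, 98) = 2, gcd(52, 98) = 2, gcd(54, 98) = 2, gcd(56, 98) = 14, gcd(58, 98) = 2, gcd(60, 98) = 2, gcd(62, 98) = 2, gcd(63, 98) = 7, gcd(64, 98) = 2, gcd(66, 98) = 2, gcd(68, 98) = 2, gcd(70, 98) = 14, gcd(72, 98) = 2, gcd(74, 98) = 2, gcd(76, 98) = 2, gcd(77, 98) = 7, gcd(78, 98) = 2, gcd(80, 98) = 2, gcd(82, 98) = 2, gcd(84, 98) = 14, gcd(86, 98) = 2, gcd(88, 98) = 2, gcd(90, 98) = 2, gcd(91, 98) = 7, gcd(92, 98) = 2, gcd(94, 98) = 2, gcd(96, 98) = 2.
All other a ∈ {1, ..., 97} have gcd(a, 98) = 1 and are units. So the nonzero zero-divisors are exactly the 55 values of a appearing in this scan.

Final answer: nonzero zero-divisors of Z/98Z = {2, 4, 6, 7, 8, 10, 12, 14, 16, 18, 20, 21, 22, 24, 26, 28, 30, 32, 34, 35, 36, 38, 40, 42, 44, 46, 48, 49, 50, 52, 54, 56, 58, 60, 62, 63, 64, 66, 68, 70, 72, 74, 76, 77, 78, 80, 82, 84, 86, 88, 90, 91, 92, 94, 96}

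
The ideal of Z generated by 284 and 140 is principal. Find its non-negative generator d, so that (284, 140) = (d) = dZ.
In the PID Z, (a, b) is generated by gcd(a, b). Compute gcd(284, 140) with the extended Euclidean algorithm, tracking rows (r, s, t) with s·284 + t·140 = r:
  row A: (284, 1, 0)   [1·284 + 0·140 = 284]
  row B: (140, 0, 1)   [0·284 + 1·140 = 140]
  284 = 2·140 + 4   → row C = row A − 2·row B = (4, 1, −2)   [check: 1·284 − 2·140 = 4]
  140 = 35·4 + 0   → remainder 0, stop. gcd = 4 (last nonzero row C).
So gcd(284, 140) = 4, with Bézout identity 1·284 − 2·140 = 4. Containment (⊇): the Bézout identity exhibits 4 as an element of (284, 140), giving (4) ⊆ (284, 140). Containment (⊆): since 4 | 284 and 4 | 140 (284 = 4·71, 140 = 4·35), every Z-linear combination of 284 and 140 is divisible by 4, so (284, 140) ⊆ (4). Therefore (284, 140) = (4), d = 4.

Final answer: (284, 140) = (4); d = 4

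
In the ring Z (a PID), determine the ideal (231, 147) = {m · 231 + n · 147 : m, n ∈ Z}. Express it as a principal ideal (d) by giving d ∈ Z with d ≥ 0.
In the PID Z, (a, b) is generated by gcd(a, b). Compute gcd(231, 147) with the extended Euclidean algorithm, tracking rows (r, s, t) with s·231 + t·147 = r:
  row A: (231, 1, 0)   [1·231 + 0·147 = 231]
  row B: (147, 0, 1)   [0·231 + 1·147 = 147]
  231 = 1·147 + 84   → row C = row A − 1·row B = (84, 1, −1)   [check: 1·231 − 1·147 = 84]
  147 = 1·84 + 63   → row D = row B − 1·row C = (63, −1, 2)   [check: −1·231 + 2·147 = 63]
  84 = 1·63 + 21   → row E = row C − 1·row D = (21, 2, −3)   [check: 2·231 − 3·147 = 21]
  63 = 3·21 + 0   → remainder 0, stop. gcd = 21 (last nonzero row E).
So gcd(231, 147) = 21, with Bézout identity 2·231 − 3·147 = 21. Containment (⊇): the Bézout identity exhibits 21 as an element of (231, 147), giving (21) ⊆ (231, 147). Containment (⊆): since 21 | 231 and 21 | 147 (231 = 21·11, 147 = 21·7), every Z-linear combination of 231 and 147 is divisible by 21, so (231, 147) ⊆ (21). Therefore (231, 147) = (21), d = 21.

Final answer: (231, 147) = (21); d = 21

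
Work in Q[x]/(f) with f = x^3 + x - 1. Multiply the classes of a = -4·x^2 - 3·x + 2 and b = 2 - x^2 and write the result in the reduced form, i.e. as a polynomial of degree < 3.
a · b ≡ -14·x^2 - 5·x + 7 (mod f(x))

First multiply in Q[x] without reducing: a · b = 4·x^4 + 3·x^3 - 10·x^2 - 6·x + 4. Now divide by f(x) = x^3 + x - 1, eliminating the leading term at each step:
  leading term 4·x^4: subtract (4·x)·f(x) = 4·x^4 + 4·x^2 - 4·x, leaving 3·x^3 - 14·x^2 - 2·x + 4
  leading term 3·x^3: subtract (3)·f(x) = 3·x^3 + 3·x - 3, leaving -14·x^2 - 5·x + 7
The degree is now < 3, so this is the remainder. Hence a · b ≡ -14·x^2 - 5·x + 7 in Q[x]/(f).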